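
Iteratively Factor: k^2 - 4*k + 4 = (k - 2)*(k - 2)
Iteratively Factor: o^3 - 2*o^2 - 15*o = (o - 5)*(o^2 + 3*o) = (o - 5)*(o + 3)*(o)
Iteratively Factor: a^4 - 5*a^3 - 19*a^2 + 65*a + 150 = (a + 2)*(a^3 - 7*a^2 - 5*a + 75) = (a - 5)*(a + 2)*(a^2 - 2*a - 15) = (a - 5)^2*(a + 2)*(a + 3)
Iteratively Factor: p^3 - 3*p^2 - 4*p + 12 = (p - 2)*(p^2 - p - 6) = (p - 2)*(p + 2)*(p - 3)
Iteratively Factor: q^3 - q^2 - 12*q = (q)*(q^2 - q - 12) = q*(q - 4)*(q + 3)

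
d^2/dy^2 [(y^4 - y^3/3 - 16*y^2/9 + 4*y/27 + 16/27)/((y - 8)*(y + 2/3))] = 2*(y^3 - 24*y^2 + 192*y - 72)/(y^3 - 24*y^2 + 192*y - 512)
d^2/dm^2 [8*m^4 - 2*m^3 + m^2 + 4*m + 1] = 96*m^2 - 12*m + 2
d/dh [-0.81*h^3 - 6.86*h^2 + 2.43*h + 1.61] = -2.43*h^2 - 13.72*h + 2.43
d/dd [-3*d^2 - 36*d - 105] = -6*d - 36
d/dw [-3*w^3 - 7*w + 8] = -9*w^2 - 7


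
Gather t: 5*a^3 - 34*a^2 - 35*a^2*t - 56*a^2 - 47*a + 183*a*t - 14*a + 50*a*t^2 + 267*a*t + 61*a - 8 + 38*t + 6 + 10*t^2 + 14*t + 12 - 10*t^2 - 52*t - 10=5*a^3 - 90*a^2 + 50*a*t^2 + t*(-35*a^2 + 450*a)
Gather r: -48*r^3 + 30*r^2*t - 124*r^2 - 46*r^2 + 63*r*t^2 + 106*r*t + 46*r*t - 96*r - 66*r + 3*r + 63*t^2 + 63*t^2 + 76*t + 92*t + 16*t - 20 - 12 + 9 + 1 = -48*r^3 + r^2*(30*t - 170) + r*(63*t^2 + 152*t - 159) + 126*t^2 + 184*t - 22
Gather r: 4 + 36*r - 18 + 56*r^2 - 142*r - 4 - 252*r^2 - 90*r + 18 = -196*r^2 - 196*r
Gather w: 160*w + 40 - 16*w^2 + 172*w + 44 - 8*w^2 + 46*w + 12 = -24*w^2 + 378*w + 96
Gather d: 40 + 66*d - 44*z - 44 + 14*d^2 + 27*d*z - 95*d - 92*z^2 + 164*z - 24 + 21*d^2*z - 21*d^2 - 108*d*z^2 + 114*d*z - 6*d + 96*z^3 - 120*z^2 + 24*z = d^2*(21*z - 7) + d*(-108*z^2 + 141*z - 35) + 96*z^3 - 212*z^2 + 144*z - 28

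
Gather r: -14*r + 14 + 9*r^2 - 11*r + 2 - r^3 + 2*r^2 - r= -r^3 + 11*r^2 - 26*r + 16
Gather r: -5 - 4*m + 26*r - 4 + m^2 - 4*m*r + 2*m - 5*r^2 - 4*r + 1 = m^2 - 2*m - 5*r^2 + r*(22 - 4*m) - 8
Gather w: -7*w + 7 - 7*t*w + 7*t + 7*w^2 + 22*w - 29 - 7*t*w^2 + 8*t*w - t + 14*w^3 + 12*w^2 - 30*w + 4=6*t + 14*w^3 + w^2*(19 - 7*t) + w*(t - 15) - 18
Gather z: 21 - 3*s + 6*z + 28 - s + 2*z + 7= -4*s + 8*z + 56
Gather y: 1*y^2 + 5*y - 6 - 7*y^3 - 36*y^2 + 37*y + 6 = -7*y^3 - 35*y^2 + 42*y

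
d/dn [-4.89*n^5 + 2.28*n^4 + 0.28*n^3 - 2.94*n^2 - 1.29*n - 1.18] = -24.45*n^4 + 9.12*n^3 + 0.84*n^2 - 5.88*n - 1.29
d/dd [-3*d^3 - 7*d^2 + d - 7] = -9*d^2 - 14*d + 1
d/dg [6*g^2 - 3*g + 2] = 12*g - 3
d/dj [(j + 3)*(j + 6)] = 2*j + 9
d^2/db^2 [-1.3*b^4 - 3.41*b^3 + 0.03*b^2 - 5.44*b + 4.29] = -15.6*b^2 - 20.46*b + 0.06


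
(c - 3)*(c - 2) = c^2 - 5*c + 6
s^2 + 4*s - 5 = (s - 1)*(s + 5)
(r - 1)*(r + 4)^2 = r^3 + 7*r^2 + 8*r - 16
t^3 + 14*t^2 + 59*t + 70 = (t + 2)*(t + 5)*(t + 7)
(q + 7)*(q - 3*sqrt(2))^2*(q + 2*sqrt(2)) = q^4 - 4*sqrt(2)*q^3 + 7*q^3 - 28*sqrt(2)*q^2 - 6*q^2 - 42*q + 36*sqrt(2)*q + 252*sqrt(2)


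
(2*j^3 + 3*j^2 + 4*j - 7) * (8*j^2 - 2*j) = 16*j^5 + 20*j^4 + 26*j^3 - 64*j^2 + 14*j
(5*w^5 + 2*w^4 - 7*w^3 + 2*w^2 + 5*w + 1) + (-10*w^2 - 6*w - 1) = 5*w^5 + 2*w^4 - 7*w^3 - 8*w^2 - w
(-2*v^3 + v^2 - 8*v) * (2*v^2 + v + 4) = -4*v^5 - 23*v^3 - 4*v^2 - 32*v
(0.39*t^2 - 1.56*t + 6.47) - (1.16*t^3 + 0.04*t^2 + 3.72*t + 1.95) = -1.16*t^3 + 0.35*t^2 - 5.28*t + 4.52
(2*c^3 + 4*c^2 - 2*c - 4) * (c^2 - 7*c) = 2*c^5 - 10*c^4 - 30*c^3 + 10*c^2 + 28*c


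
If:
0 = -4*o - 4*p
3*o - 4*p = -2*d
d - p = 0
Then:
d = 0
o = 0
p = 0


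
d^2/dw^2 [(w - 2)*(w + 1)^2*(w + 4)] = 12*w^2 + 24*w - 6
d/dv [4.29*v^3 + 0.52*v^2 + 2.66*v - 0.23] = 12.87*v^2 + 1.04*v + 2.66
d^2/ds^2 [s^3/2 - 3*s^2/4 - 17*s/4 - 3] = 3*s - 3/2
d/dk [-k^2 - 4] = -2*k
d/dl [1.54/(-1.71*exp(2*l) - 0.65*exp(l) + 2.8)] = (5.2668*exp(l) + 1.001)*exp(l)/(1.71*exp(2*l) + 0.65*exp(l) - 2.8)^2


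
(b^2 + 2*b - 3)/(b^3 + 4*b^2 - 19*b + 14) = (b + 3)/(b^2 + 5*b - 14)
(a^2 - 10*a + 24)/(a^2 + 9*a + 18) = (a^2 - 10*a + 24)/(a^2 + 9*a + 18)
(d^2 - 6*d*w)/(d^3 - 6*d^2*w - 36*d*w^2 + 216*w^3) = d/(d^2 - 36*w^2)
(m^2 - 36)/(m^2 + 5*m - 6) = (m - 6)/(m - 1)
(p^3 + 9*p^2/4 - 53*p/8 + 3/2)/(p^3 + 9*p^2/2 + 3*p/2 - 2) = (8*p^2 - 14*p + 3)/(4*(2*p^2 + p - 1))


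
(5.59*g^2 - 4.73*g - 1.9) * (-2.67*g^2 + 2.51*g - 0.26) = -14.9253*g^4 + 26.66*g^3 - 8.2527*g^2 - 3.5392*g + 0.494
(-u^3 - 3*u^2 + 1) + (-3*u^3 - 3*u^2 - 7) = -4*u^3 - 6*u^2 - 6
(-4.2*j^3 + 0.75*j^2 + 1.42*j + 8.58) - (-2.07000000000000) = -4.2*j^3 + 0.75*j^2 + 1.42*j + 10.65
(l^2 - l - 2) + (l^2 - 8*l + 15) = 2*l^2 - 9*l + 13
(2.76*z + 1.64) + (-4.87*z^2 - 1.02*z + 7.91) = -4.87*z^2 + 1.74*z + 9.55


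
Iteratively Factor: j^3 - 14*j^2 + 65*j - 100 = (j - 4)*(j^2 - 10*j + 25) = (j - 5)*(j - 4)*(j - 5)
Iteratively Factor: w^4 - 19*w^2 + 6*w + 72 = (w - 3)*(w^3 + 3*w^2 - 10*w - 24) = (w - 3)^2*(w^2 + 6*w + 8) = (w - 3)^2*(w + 2)*(w + 4)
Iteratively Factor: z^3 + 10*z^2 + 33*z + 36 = (z + 3)*(z^2 + 7*z + 12) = (z + 3)*(z + 4)*(z + 3)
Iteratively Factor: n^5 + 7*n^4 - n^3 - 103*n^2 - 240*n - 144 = (n + 1)*(n^4 + 6*n^3 - 7*n^2 - 96*n - 144) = (n - 4)*(n + 1)*(n^3 + 10*n^2 + 33*n + 36) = (n - 4)*(n + 1)*(n + 3)*(n^2 + 7*n + 12) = (n - 4)*(n + 1)*(n + 3)*(n + 4)*(n + 3)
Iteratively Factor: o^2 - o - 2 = (o + 1)*(o - 2)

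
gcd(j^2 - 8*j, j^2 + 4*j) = j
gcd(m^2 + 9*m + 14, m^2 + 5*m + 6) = m + 2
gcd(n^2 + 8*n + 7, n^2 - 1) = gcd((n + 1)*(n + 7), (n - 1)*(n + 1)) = n + 1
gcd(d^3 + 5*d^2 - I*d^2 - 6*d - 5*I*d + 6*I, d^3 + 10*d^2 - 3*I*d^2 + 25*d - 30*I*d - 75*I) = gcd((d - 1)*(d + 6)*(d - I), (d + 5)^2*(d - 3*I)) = 1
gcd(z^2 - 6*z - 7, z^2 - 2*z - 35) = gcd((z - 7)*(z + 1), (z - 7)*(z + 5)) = z - 7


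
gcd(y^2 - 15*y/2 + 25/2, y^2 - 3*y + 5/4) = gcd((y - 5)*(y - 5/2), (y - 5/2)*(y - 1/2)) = y - 5/2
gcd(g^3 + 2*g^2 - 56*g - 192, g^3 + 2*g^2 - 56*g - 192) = g^3 + 2*g^2 - 56*g - 192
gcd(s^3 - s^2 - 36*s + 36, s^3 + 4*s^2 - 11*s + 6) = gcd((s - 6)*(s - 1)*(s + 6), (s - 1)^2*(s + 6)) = s^2 + 5*s - 6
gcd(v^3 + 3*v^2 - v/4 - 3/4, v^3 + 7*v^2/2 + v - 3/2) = v^2 + 5*v/2 - 3/2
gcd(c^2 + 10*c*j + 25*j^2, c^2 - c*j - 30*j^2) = c + 5*j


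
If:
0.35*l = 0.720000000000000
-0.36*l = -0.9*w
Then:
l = 2.06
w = 0.82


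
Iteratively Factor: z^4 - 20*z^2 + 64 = (z + 2)*(z^3 - 2*z^2 - 16*z + 32) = (z - 2)*(z + 2)*(z^2 - 16) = (z - 4)*(z - 2)*(z + 2)*(z + 4)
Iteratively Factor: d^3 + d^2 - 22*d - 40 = (d - 5)*(d^2 + 6*d + 8) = (d - 5)*(d + 2)*(d + 4)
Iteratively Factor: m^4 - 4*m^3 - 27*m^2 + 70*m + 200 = (m - 5)*(m^3 + m^2 - 22*m - 40) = (m - 5)*(m + 4)*(m^2 - 3*m - 10) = (m - 5)^2*(m + 4)*(m + 2)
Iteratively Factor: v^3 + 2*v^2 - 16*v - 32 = (v + 4)*(v^2 - 2*v - 8) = (v - 4)*(v + 4)*(v + 2)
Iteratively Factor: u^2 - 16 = (u + 4)*(u - 4)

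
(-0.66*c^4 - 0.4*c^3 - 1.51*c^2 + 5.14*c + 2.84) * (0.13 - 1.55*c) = 1.023*c^5 + 0.5342*c^4 + 2.2885*c^3 - 8.1633*c^2 - 3.7338*c + 0.3692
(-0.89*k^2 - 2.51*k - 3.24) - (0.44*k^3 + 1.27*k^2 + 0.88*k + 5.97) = -0.44*k^3 - 2.16*k^2 - 3.39*k - 9.21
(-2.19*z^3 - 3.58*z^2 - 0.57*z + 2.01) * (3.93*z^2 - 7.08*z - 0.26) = -8.6067*z^5 + 1.4358*z^4 + 23.6757*z^3 + 12.8657*z^2 - 14.0826*z - 0.5226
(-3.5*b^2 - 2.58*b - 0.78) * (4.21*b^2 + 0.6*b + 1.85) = -14.735*b^4 - 12.9618*b^3 - 11.3068*b^2 - 5.241*b - 1.443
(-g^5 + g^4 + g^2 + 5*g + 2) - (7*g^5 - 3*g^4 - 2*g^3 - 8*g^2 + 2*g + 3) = -8*g^5 + 4*g^4 + 2*g^3 + 9*g^2 + 3*g - 1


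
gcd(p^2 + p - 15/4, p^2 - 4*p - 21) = 1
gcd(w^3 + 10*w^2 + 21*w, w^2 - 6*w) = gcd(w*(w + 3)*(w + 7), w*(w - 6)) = w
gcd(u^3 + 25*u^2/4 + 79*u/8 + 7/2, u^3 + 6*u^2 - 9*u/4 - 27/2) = 1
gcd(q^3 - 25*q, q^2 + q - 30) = q - 5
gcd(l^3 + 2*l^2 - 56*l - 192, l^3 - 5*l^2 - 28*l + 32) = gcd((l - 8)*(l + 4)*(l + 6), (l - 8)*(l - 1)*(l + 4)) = l^2 - 4*l - 32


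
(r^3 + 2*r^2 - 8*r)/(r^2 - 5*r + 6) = r*(r + 4)/(r - 3)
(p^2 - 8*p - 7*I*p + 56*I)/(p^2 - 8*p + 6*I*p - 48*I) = (p - 7*I)/(p + 6*I)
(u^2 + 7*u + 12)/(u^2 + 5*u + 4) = (u + 3)/(u + 1)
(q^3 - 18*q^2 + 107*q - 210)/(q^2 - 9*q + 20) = (q^2 - 13*q + 42)/(q - 4)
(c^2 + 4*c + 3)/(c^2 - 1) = (c + 3)/(c - 1)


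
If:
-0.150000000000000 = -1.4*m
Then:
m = 0.11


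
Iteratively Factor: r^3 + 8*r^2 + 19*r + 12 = (r + 4)*(r^2 + 4*r + 3) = (r + 3)*(r + 4)*(r + 1)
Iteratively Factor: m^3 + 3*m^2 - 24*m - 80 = (m + 4)*(m^2 - m - 20) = (m + 4)^2*(m - 5)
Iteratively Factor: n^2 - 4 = (n - 2)*(n + 2)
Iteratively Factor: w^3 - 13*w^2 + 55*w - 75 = (w - 5)*(w^2 - 8*w + 15) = (w - 5)*(w - 3)*(w - 5)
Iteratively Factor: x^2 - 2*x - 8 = (x - 4)*(x + 2)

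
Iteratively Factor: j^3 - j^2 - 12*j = (j - 4)*(j^2 + 3*j) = (j - 4)*(j + 3)*(j)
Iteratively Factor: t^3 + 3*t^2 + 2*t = (t + 1)*(t^2 + 2*t) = t*(t + 1)*(t + 2)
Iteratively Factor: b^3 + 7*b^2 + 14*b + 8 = (b + 4)*(b^2 + 3*b + 2) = (b + 2)*(b + 4)*(b + 1)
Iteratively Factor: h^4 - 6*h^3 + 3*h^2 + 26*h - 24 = (h - 1)*(h^3 - 5*h^2 - 2*h + 24) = (h - 1)*(h + 2)*(h^2 - 7*h + 12) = (h - 4)*(h - 1)*(h + 2)*(h - 3)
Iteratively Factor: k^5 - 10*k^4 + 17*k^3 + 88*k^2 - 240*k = (k)*(k^4 - 10*k^3 + 17*k^2 + 88*k - 240) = k*(k + 3)*(k^3 - 13*k^2 + 56*k - 80) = k*(k - 4)*(k + 3)*(k^2 - 9*k + 20) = k*(k - 4)^2*(k + 3)*(k - 5)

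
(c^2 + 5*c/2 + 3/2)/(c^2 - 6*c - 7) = (c + 3/2)/(c - 7)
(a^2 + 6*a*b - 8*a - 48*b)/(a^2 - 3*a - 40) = (a + 6*b)/(a + 5)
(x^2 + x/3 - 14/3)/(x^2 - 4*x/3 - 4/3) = (3*x + 7)/(3*x + 2)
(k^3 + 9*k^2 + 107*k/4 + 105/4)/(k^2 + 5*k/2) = k + 13/2 + 21/(2*k)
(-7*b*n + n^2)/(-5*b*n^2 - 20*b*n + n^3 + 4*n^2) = (7*b - n)/(5*b*n + 20*b - n^2 - 4*n)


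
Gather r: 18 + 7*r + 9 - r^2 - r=-r^2 + 6*r + 27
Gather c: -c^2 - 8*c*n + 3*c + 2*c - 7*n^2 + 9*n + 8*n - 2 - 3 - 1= -c^2 + c*(5 - 8*n) - 7*n^2 + 17*n - 6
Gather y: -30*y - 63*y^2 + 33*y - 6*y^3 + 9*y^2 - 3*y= -6*y^3 - 54*y^2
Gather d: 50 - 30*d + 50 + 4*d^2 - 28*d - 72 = 4*d^2 - 58*d + 28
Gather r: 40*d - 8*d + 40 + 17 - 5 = 32*d + 52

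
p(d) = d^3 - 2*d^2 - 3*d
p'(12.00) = 381.00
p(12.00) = 1404.00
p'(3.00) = 12.00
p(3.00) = 0.00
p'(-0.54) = 0.03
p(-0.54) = 0.88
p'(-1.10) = 5.03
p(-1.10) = -0.45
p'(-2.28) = 21.72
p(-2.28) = -15.41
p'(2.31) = 3.77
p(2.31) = -5.28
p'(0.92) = -4.14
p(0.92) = -3.67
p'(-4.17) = 65.85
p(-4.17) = -94.78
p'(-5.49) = 109.38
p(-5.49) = -209.28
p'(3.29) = 16.31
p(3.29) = 4.09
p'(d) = 3*d^2 - 4*d - 3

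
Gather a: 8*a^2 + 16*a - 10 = 8*a^2 + 16*a - 10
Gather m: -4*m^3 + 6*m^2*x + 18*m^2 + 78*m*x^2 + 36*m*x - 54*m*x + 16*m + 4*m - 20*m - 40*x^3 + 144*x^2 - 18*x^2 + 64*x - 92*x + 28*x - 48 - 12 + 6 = -4*m^3 + m^2*(6*x + 18) + m*(78*x^2 - 18*x) - 40*x^3 + 126*x^2 - 54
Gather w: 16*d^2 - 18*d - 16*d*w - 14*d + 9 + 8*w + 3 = 16*d^2 - 32*d + w*(8 - 16*d) + 12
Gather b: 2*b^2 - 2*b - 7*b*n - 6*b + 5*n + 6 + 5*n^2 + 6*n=2*b^2 + b*(-7*n - 8) + 5*n^2 + 11*n + 6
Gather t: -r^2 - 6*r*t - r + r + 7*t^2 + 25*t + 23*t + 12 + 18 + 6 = -r^2 + 7*t^2 + t*(48 - 6*r) + 36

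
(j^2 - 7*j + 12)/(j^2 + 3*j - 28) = (j - 3)/(j + 7)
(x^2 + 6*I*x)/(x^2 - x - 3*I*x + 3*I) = x*(x + 6*I)/(x^2 - x - 3*I*x + 3*I)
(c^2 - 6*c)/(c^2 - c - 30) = c/(c + 5)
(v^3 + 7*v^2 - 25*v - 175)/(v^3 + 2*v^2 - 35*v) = (v + 5)/v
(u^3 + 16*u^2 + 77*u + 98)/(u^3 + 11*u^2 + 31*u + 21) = (u^2 + 9*u + 14)/(u^2 + 4*u + 3)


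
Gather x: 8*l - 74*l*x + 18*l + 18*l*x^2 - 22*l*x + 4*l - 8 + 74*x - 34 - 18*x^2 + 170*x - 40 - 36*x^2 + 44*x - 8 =30*l + x^2*(18*l - 54) + x*(288 - 96*l) - 90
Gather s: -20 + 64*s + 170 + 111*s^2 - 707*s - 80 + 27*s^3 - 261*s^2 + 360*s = 27*s^3 - 150*s^2 - 283*s + 70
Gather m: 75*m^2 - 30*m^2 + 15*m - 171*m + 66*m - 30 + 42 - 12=45*m^2 - 90*m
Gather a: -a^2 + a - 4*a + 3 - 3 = -a^2 - 3*a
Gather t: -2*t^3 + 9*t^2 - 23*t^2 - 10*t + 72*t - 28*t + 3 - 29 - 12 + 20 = -2*t^3 - 14*t^2 + 34*t - 18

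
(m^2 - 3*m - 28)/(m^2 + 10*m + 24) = (m - 7)/(m + 6)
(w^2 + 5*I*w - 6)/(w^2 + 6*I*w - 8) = (w + 3*I)/(w + 4*I)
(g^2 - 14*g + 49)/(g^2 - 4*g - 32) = (-g^2 + 14*g - 49)/(-g^2 + 4*g + 32)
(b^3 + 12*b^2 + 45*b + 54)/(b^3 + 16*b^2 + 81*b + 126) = (b + 3)/(b + 7)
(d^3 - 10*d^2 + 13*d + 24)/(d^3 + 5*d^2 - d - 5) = (d^2 - 11*d + 24)/(d^2 + 4*d - 5)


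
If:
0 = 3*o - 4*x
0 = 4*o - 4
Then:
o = 1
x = 3/4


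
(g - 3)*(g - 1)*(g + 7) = g^3 + 3*g^2 - 25*g + 21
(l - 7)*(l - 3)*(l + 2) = l^3 - 8*l^2 + l + 42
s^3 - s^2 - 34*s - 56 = (s - 7)*(s + 2)*(s + 4)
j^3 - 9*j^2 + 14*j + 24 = (j - 6)*(j - 4)*(j + 1)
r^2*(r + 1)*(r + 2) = r^4 + 3*r^3 + 2*r^2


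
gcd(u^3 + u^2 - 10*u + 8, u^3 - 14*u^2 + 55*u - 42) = u - 1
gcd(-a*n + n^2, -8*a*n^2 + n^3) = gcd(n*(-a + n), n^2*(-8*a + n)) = n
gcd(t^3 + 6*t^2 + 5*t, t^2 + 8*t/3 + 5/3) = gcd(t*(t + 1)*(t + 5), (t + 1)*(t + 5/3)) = t + 1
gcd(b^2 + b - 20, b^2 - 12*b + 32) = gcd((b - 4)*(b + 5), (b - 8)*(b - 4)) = b - 4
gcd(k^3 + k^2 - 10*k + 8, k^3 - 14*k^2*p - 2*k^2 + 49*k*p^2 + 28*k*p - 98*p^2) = k - 2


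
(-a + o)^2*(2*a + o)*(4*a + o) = 8*a^4 - 10*a^3*o - 3*a^2*o^2 + 4*a*o^3 + o^4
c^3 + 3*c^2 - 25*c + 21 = (c - 3)*(c - 1)*(c + 7)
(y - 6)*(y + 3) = y^2 - 3*y - 18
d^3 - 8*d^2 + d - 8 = (d - 8)*(d - I)*(d + I)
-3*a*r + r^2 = r*(-3*a + r)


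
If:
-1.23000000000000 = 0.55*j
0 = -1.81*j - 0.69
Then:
No Solution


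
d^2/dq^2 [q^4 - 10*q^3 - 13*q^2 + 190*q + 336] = 12*q^2 - 60*q - 26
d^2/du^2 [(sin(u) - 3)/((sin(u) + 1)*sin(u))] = (-sin(u) + 14 - 3/sin(u) - 12/sin(u)^2 - 6/sin(u)^3)/(sin(u) + 1)^2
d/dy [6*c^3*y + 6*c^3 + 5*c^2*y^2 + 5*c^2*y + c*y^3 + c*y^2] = c*(6*c^2 + 10*c*y + 5*c + 3*y^2 + 2*y)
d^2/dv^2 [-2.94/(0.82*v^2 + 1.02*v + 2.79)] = (3.953712*v^2 + 4.918032*v - 2.94*(1.64*v + 1.02)*(3.28*v + 2.04) + 13.452264)/(0.82*v^2 + 1.02*v + 2.79)^3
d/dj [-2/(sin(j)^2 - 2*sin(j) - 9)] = 4*(sin(j) - 1)*cos(j)/(2*sin(j) + cos(j)^2 + 8)^2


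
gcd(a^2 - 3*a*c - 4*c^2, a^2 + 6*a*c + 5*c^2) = a + c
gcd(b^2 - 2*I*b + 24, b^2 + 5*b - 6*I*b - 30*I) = b - 6*I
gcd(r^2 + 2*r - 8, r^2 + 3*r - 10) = r - 2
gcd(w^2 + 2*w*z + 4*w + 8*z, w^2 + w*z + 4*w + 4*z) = w + 4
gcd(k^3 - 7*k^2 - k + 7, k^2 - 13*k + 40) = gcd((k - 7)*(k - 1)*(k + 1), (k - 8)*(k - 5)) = 1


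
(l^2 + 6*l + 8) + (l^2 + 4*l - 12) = 2*l^2 + 10*l - 4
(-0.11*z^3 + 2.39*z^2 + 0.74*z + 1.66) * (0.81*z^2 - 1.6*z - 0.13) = -0.0891*z^5 + 2.1119*z^4 - 3.2103*z^3 - 0.1501*z^2 - 2.7522*z - 0.2158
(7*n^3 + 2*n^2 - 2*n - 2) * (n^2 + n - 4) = 7*n^5 + 9*n^4 - 28*n^3 - 12*n^2 + 6*n + 8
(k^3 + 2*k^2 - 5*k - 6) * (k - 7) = k^4 - 5*k^3 - 19*k^2 + 29*k + 42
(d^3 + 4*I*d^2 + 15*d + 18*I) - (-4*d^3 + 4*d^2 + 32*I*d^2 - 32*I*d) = 5*d^3 - 4*d^2 - 28*I*d^2 + 15*d + 32*I*d + 18*I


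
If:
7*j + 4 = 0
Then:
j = -4/7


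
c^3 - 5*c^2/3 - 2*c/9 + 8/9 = (c - 4/3)*(c - 1)*(c + 2/3)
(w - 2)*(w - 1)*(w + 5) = w^3 + 2*w^2 - 13*w + 10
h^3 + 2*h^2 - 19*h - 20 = (h - 4)*(h + 1)*(h + 5)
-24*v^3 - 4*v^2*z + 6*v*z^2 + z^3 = (-2*v + z)*(2*v + z)*(6*v + z)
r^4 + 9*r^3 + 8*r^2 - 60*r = r*(r - 2)*(r + 5)*(r + 6)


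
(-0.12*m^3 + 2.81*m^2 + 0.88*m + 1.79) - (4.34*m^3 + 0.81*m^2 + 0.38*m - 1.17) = -4.46*m^3 + 2.0*m^2 + 0.5*m + 2.96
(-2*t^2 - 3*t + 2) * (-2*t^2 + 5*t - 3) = 4*t^4 - 4*t^3 - 13*t^2 + 19*t - 6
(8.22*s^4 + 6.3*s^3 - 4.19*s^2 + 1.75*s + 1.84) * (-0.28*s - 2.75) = -2.3016*s^5 - 24.369*s^4 - 16.1518*s^3 + 11.0325*s^2 - 5.3277*s - 5.06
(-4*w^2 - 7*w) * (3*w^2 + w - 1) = -12*w^4 - 25*w^3 - 3*w^2 + 7*w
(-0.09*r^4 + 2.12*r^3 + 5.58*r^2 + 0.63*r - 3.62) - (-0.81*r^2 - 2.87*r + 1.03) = -0.09*r^4 + 2.12*r^3 + 6.39*r^2 + 3.5*r - 4.65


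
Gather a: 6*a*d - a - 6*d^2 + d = a*(6*d - 1) - 6*d^2 + d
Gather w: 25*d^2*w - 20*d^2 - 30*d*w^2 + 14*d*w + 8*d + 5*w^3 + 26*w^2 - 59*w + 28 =-20*d^2 + 8*d + 5*w^3 + w^2*(26 - 30*d) + w*(25*d^2 + 14*d - 59) + 28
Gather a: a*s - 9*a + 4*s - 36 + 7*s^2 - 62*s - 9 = a*(s - 9) + 7*s^2 - 58*s - 45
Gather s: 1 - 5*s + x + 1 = -5*s + x + 2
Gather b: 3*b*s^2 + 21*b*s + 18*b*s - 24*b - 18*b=b*(3*s^2 + 39*s - 42)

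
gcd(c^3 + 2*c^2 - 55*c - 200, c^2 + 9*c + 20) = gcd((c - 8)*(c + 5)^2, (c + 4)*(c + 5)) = c + 5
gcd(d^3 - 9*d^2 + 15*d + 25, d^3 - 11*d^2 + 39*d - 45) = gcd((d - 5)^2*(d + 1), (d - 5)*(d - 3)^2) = d - 5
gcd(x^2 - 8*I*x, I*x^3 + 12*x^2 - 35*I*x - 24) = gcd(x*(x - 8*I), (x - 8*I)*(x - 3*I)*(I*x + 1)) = x - 8*I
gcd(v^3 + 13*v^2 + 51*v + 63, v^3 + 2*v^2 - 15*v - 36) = v^2 + 6*v + 9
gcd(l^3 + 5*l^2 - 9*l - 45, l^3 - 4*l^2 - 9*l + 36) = l^2 - 9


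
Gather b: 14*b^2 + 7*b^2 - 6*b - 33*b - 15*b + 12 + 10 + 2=21*b^2 - 54*b + 24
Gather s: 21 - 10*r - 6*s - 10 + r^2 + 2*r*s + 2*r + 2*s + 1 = r^2 - 8*r + s*(2*r - 4) + 12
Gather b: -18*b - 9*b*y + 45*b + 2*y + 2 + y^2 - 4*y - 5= b*(27 - 9*y) + y^2 - 2*y - 3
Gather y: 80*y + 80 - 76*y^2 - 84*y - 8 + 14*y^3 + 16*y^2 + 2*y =14*y^3 - 60*y^2 - 2*y + 72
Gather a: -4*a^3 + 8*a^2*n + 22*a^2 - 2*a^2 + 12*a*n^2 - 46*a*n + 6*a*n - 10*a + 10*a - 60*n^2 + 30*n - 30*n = -4*a^3 + a^2*(8*n + 20) + a*(12*n^2 - 40*n) - 60*n^2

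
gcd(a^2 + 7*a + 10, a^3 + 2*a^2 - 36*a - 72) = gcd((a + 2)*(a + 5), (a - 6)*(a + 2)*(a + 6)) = a + 2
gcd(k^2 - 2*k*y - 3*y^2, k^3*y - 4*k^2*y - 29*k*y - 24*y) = 1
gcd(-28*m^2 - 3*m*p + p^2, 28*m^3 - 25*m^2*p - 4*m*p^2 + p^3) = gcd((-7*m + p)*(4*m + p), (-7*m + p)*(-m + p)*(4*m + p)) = -28*m^2 - 3*m*p + p^2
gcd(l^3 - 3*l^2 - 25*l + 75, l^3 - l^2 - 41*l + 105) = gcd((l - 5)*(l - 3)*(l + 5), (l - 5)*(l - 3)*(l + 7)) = l^2 - 8*l + 15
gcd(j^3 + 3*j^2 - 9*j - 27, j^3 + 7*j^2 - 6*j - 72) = j - 3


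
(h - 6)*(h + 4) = h^2 - 2*h - 24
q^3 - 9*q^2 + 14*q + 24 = (q - 6)*(q - 4)*(q + 1)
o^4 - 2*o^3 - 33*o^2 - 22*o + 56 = (o - 7)*(o - 1)*(o + 2)*(o + 4)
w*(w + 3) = w^2 + 3*w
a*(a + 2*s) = a^2 + 2*a*s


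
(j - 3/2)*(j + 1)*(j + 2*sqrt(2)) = j^3 - j^2/2 + 2*sqrt(2)*j^2 - 3*j/2 - sqrt(2)*j - 3*sqrt(2)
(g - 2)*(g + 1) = g^2 - g - 2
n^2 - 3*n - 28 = (n - 7)*(n + 4)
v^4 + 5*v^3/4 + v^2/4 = v^2*(v + 1/4)*(v + 1)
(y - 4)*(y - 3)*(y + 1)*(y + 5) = y^4 - y^3 - 25*y^2 + 37*y + 60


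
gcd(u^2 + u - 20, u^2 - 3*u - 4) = u - 4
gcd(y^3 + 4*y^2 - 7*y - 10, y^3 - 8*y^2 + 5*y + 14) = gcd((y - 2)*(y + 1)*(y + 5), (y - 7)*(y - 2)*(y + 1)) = y^2 - y - 2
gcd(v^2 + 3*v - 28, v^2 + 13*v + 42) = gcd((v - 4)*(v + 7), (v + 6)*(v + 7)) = v + 7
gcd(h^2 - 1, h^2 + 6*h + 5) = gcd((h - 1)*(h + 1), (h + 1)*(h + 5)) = h + 1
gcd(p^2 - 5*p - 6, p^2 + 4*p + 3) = p + 1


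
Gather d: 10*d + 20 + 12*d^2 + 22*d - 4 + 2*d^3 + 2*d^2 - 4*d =2*d^3 + 14*d^2 + 28*d + 16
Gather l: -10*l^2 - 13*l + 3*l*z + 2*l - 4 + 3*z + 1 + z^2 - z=-10*l^2 + l*(3*z - 11) + z^2 + 2*z - 3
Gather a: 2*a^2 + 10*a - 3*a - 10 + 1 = 2*a^2 + 7*a - 9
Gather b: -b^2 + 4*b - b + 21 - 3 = -b^2 + 3*b + 18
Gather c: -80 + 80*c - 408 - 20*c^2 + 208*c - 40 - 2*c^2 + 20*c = -22*c^2 + 308*c - 528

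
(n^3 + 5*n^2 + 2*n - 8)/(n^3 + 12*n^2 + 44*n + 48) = (n - 1)/(n + 6)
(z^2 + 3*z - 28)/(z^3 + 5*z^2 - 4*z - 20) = (z^2 + 3*z - 28)/(z^3 + 5*z^2 - 4*z - 20)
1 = 1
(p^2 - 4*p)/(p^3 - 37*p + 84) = p/(p^2 + 4*p - 21)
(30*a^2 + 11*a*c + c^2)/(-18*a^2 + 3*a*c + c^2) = (-5*a - c)/(3*a - c)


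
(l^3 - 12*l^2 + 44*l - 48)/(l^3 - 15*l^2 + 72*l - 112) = (l^2 - 8*l + 12)/(l^2 - 11*l + 28)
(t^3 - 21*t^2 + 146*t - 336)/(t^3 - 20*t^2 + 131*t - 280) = (t - 6)/(t - 5)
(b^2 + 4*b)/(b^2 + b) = (b + 4)/(b + 1)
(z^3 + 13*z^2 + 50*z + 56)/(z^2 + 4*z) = z + 9 + 14/z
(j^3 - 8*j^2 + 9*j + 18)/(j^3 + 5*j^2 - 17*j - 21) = (j - 6)/(j + 7)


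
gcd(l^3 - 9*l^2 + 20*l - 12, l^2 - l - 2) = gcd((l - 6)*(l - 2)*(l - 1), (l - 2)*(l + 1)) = l - 2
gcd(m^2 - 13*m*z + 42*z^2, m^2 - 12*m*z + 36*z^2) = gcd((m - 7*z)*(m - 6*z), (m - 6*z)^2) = -m + 6*z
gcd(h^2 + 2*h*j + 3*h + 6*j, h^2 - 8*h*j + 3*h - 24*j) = h + 3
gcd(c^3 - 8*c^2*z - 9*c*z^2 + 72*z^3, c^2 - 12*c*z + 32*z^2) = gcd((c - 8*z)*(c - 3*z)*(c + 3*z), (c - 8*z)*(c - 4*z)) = -c + 8*z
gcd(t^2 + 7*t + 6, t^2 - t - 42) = t + 6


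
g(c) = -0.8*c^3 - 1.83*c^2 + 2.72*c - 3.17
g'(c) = -2.4*c^2 - 3.66*c + 2.72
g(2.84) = -28.53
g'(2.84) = -27.03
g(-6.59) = 128.38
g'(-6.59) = -77.39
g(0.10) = -2.92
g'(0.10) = 2.33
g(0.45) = -2.39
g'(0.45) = 0.59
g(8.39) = -581.64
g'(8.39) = -196.93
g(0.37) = -2.45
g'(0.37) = 1.04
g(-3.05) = -5.79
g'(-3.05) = -8.44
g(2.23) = -15.08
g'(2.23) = -17.38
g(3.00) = -33.08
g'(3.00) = -29.86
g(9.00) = -710.12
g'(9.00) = -224.62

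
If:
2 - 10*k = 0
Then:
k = 1/5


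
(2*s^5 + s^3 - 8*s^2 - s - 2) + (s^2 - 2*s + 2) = 2*s^5 + s^3 - 7*s^2 - 3*s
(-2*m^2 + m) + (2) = -2*m^2 + m + 2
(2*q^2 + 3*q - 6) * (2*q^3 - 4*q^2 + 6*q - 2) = 4*q^5 - 2*q^4 - 12*q^3 + 38*q^2 - 42*q + 12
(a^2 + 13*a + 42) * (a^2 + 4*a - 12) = a^4 + 17*a^3 + 82*a^2 + 12*a - 504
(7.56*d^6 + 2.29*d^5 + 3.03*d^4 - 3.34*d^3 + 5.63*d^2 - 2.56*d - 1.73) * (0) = 0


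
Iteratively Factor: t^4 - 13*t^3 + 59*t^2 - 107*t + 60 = (t - 1)*(t^3 - 12*t^2 + 47*t - 60) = (t - 3)*(t - 1)*(t^2 - 9*t + 20) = (t - 5)*(t - 3)*(t - 1)*(t - 4)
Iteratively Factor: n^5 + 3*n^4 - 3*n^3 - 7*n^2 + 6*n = (n)*(n^4 + 3*n^3 - 3*n^2 - 7*n + 6) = n*(n + 2)*(n^3 + n^2 - 5*n + 3) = n*(n + 2)*(n + 3)*(n^2 - 2*n + 1) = n*(n - 1)*(n + 2)*(n + 3)*(n - 1)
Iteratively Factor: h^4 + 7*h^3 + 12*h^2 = (h + 3)*(h^3 + 4*h^2) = h*(h + 3)*(h^2 + 4*h) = h^2*(h + 3)*(h + 4)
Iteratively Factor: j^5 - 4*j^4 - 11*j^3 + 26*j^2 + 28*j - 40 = (j - 1)*(j^4 - 3*j^3 - 14*j^2 + 12*j + 40) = (j - 1)*(j + 2)*(j^3 - 5*j^2 - 4*j + 20) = (j - 5)*(j - 1)*(j + 2)*(j^2 - 4) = (j - 5)*(j - 2)*(j - 1)*(j + 2)*(j + 2)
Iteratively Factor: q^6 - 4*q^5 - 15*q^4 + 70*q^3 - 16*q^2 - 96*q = (q - 2)*(q^5 - 2*q^4 - 19*q^3 + 32*q^2 + 48*q) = (q - 4)*(q - 2)*(q^4 + 2*q^3 - 11*q^2 - 12*q) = (q - 4)*(q - 2)*(q + 4)*(q^3 - 2*q^2 - 3*q) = (q - 4)*(q - 2)*(q + 1)*(q + 4)*(q^2 - 3*q) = q*(q - 4)*(q - 2)*(q + 1)*(q + 4)*(q - 3)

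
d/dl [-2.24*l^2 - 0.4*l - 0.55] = -4.48*l - 0.4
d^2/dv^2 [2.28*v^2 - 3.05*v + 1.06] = 4.56000000000000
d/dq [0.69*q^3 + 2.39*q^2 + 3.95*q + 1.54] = 2.07*q^2 + 4.78*q + 3.95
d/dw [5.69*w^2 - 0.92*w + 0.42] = 11.38*w - 0.92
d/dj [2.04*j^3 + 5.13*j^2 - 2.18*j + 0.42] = 6.12*j^2 + 10.26*j - 2.18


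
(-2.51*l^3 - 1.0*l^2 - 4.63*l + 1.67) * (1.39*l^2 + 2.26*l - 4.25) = -3.4889*l^5 - 7.0626*l^4 + 1.9718*l^3 - 3.8925*l^2 + 23.4517*l - 7.0975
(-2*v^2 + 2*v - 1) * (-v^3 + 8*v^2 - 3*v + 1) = 2*v^5 - 18*v^4 + 23*v^3 - 16*v^2 + 5*v - 1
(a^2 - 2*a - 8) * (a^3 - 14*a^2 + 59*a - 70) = a^5 - 16*a^4 + 79*a^3 - 76*a^2 - 332*a + 560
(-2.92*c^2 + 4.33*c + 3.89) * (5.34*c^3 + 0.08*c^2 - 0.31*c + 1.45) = -15.5928*c^5 + 22.8886*c^4 + 22.0242*c^3 - 5.2651*c^2 + 5.0726*c + 5.6405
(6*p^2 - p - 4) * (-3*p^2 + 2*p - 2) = -18*p^4 + 15*p^3 - 2*p^2 - 6*p + 8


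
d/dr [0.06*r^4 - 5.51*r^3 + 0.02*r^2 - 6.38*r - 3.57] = 0.24*r^3 - 16.53*r^2 + 0.04*r - 6.38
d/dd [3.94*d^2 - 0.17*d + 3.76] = 7.88*d - 0.17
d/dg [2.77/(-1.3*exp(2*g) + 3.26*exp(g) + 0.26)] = (7.202*exp(g) - 9.0302)*exp(g)/(-1.3*exp(2*g) + 3.26*exp(g) + 0.26)^2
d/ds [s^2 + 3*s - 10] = 2*s + 3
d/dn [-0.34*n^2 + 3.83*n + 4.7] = 3.83 - 0.68*n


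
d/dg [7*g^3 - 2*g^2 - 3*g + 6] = 21*g^2 - 4*g - 3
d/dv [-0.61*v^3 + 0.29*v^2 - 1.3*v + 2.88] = -1.83*v^2 + 0.58*v - 1.3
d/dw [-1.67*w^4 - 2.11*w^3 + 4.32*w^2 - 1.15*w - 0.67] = -6.68*w^3 - 6.33*w^2 + 8.64*w - 1.15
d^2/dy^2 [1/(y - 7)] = 2/(y - 7)^3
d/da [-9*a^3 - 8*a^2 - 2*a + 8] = -27*a^2 - 16*a - 2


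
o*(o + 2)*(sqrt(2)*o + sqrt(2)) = sqrt(2)*o^3 + 3*sqrt(2)*o^2 + 2*sqrt(2)*o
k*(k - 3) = k^2 - 3*k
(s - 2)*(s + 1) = s^2 - s - 2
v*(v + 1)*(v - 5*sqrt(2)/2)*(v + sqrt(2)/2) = v^4 - 2*sqrt(2)*v^3 + v^3 - 2*sqrt(2)*v^2 - 5*v^2/2 - 5*v/2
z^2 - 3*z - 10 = (z - 5)*(z + 2)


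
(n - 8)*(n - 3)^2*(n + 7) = n^4 - 7*n^3 - 41*n^2 + 327*n - 504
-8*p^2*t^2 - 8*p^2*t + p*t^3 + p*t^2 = t*(-8*p + t)*(p*t + p)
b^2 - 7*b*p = b*(b - 7*p)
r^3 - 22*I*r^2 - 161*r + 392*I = (r - 8*I)*(r - 7*I)^2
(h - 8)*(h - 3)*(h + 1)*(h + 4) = h^4 - 6*h^3 - 27*h^2 + 76*h + 96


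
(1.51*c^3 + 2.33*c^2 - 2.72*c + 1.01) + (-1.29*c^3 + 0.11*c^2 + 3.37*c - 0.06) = 0.22*c^3 + 2.44*c^2 + 0.65*c + 0.95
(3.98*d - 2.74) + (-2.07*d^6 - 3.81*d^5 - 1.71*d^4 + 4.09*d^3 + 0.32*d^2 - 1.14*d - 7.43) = -2.07*d^6 - 3.81*d^5 - 1.71*d^4 + 4.09*d^3 + 0.32*d^2 + 2.84*d - 10.17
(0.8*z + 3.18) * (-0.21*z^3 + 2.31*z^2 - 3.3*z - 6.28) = -0.168*z^4 + 1.1802*z^3 + 4.7058*z^2 - 15.518*z - 19.9704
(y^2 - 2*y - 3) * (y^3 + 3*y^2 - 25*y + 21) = y^5 + y^4 - 34*y^3 + 62*y^2 + 33*y - 63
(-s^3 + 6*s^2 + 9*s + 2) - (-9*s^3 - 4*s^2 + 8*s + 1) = 8*s^3 + 10*s^2 + s + 1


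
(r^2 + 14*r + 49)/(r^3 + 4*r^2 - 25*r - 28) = (r + 7)/(r^2 - 3*r - 4)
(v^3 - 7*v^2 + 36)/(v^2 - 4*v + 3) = (v^2 - 4*v - 12)/(v - 1)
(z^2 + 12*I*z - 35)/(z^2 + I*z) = (z^2 + 12*I*z - 35)/(z*(z + I))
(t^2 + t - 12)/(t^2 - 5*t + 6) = (t + 4)/(t - 2)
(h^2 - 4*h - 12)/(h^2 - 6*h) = (h + 2)/h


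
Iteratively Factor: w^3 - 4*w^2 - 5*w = (w + 1)*(w^2 - 5*w) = w*(w + 1)*(w - 5)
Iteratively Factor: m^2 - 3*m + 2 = (m - 1)*(m - 2)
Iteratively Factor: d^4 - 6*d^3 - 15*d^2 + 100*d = (d)*(d^3 - 6*d^2 - 15*d + 100) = d*(d - 5)*(d^2 - d - 20) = d*(d - 5)*(d + 4)*(d - 5)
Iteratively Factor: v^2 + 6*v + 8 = (v + 2)*(v + 4)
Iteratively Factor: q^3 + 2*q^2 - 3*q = (q)*(q^2 + 2*q - 3) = q*(q + 3)*(q - 1)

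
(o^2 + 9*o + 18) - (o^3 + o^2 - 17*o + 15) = -o^3 + 26*o + 3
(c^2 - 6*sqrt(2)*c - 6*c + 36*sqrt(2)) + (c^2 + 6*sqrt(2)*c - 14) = 2*c^2 - 6*c - 14 + 36*sqrt(2)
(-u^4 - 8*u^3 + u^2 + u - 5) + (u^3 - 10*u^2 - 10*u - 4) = -u^4 - 7*u^3 - 9*u^2 - 9*u - 9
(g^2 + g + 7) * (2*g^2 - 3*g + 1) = 2*g^4 - g^3 + 12*g^2 - 20*g + 7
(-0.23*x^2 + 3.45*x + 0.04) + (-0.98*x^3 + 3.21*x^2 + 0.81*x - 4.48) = -0.98*x^3 + 2.98*x^2 + 4.26*x - 4.44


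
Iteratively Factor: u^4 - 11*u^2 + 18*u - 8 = (u + 4)*(u^3 - 4*u^2 + 5*u - 2) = (u - 1)*(u + 4)*(u^2 - 3*u + 2) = (u - 1)^2*(u + 4)*(u - 2)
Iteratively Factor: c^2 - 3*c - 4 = (c - 4)*(c + 1)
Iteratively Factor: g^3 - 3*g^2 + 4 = (g - 2)*(g^2 - g - 2) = (g - 2)*(g + 1)*(g - 2)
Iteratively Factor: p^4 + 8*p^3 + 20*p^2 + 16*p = (p + 4)*(p^3 + 4*p^2 + 4*p) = (p + 2)*(p + 4)*(p^2 + 2*p) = (p + 2)^2*(p + 4)*(p)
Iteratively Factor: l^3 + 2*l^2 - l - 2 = (l - 1)*(l^2 + 3*l + 2) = (l - 1)*(l + 1)*(l + 2)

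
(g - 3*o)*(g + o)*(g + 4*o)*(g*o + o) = g^4*o + 2*g^3*o^2 + g^3*o - 11*g^2*o^3 + 2*g^2*o^2 - 12*g*o^4 - 11*g*o^3 - 12*o^4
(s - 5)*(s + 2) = s^2 - 3*s - 10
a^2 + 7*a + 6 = (a + 1)*(a + 6)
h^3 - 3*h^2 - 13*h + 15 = (h - 5)*(h - 1)*(h + 3)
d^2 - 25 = (d - 5)*(d + 5)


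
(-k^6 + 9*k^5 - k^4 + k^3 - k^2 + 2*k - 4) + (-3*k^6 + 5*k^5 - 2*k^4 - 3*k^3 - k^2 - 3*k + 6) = -4*k^6 + 14*k^5 - 3*k^4 - 2*k^3 - 2*k^2 - k + 2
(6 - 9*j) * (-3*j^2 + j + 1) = 27*j^3 - 27*j^2 - 3*j + 6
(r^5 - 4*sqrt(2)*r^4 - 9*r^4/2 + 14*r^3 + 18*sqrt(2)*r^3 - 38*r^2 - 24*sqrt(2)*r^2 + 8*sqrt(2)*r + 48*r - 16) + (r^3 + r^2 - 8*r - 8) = r^5 - 4*sqrt(2)*r^4 - 9*r^4/2 + 15*r^3 + 18*sqrt(2)*r^3 - 37*r^2 - 24*sqrt(2)*r^2 + 8*sqrt(2)*r + 40*r - 24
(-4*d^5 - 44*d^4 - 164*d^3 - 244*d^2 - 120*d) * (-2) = 8*d^5 + 88*d^4 + 328*d^3 + 488*d^2 + 240*d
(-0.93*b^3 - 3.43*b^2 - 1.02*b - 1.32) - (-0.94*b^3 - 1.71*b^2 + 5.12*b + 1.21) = 0.0099999999999999*b^3 - 1.72*b^2 - 6.14*b - 2.53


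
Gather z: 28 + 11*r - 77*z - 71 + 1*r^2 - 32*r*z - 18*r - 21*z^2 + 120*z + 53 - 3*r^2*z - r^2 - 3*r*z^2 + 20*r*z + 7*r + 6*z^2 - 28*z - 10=z^2*(-3*r - 15) + z*(-3*r^2 - 12*r + 15)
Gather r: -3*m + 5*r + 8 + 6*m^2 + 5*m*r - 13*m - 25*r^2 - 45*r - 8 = 6*m^2 - 16*m - 25*r^2 + r*(5*m - 40)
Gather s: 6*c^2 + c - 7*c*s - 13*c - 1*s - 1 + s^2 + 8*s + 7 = 6*c^2 - 12*c + s^2 + s*(7 - 7*c) + 6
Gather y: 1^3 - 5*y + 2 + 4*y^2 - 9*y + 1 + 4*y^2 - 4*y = 8*y^2 - 18*y + 4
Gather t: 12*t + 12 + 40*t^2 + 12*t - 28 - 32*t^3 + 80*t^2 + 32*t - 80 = -32*t^3 + 120*t^2 + 56*t - 96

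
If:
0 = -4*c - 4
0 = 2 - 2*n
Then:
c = -1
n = 1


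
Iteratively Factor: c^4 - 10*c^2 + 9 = (c - 3)*(c^3 + 3*c^2 - c - 3) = (c - 3)*(c - 1)*(c^2 + 4*c + 3) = (c - 3)*(c - 1)*(c + 1)*(c + 3)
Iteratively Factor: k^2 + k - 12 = (k + 4)*(k - 3)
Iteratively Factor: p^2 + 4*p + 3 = (p + 1)*(p + 3)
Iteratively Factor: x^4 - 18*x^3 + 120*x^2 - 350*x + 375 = (x - 5)*(x^3 - 13*x^2 + 55*x - 75) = (x - 5)^2*(x^2 - 8*x + 15) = (x - 5)^2*(x - 3)*(x - 5)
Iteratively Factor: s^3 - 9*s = (s)*(s^2 - 9) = s*(s + 3)*(s - 3)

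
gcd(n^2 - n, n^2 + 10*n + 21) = 1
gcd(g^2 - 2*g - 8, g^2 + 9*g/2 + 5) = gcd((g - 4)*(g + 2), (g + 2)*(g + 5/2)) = g + 2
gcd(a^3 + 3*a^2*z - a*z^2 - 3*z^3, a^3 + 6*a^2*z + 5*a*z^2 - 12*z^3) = -a^2 - 2*a*z + 3*z^2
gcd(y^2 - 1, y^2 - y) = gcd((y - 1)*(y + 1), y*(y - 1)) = y - 1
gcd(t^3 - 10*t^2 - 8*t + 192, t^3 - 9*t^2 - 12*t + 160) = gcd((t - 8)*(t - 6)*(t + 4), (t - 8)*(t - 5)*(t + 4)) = t^2 - 4*t - 32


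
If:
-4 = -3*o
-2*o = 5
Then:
No Solution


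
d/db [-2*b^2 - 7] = -4*b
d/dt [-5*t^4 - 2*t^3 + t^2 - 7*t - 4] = -20*t^3 - 6*t^2 + 2*t - 7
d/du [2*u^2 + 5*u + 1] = 4*u + 5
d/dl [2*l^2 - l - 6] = 4*l - 1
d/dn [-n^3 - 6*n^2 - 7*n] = -3*n^2 - 12*n - 7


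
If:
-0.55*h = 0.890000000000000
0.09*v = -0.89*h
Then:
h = -1.62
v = 16.00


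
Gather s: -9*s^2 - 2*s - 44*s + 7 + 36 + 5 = -9*s^2 - 46*s + 48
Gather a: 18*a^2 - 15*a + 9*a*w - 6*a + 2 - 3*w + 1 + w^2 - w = 18*a^2 + a*(9*w - 21) + w^2 - 4*w + 3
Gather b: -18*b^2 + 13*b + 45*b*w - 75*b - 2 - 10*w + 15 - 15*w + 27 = -18*b^2 + b*(45*w - 62) - 25*w + 40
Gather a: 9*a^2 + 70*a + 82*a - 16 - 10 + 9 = 9*a^2 + 152*a - 17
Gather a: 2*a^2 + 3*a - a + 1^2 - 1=2*a^2 + 2*a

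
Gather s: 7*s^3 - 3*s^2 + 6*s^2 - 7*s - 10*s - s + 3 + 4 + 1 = 7*s^3 + 3*s^2 - 18*s + 8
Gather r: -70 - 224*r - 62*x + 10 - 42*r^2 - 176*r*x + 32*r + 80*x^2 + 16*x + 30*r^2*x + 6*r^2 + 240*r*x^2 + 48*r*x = r^2*(30*x - 36) + r*(240*x^2 - 128*x - 192) + 80*x^2 - 46*x - 60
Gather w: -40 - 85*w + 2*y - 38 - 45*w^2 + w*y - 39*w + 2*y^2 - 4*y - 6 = -45*w^2 + w*(y - 124) + 2*y^2 - 2*y - 84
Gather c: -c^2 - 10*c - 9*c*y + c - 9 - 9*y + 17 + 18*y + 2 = -c^2 + c*(-9*y - 9) + 9*y + 10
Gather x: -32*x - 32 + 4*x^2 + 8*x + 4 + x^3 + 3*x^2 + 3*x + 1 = x^3 + 7*x^2 - 21*x - 27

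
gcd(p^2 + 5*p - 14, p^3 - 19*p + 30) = p - 2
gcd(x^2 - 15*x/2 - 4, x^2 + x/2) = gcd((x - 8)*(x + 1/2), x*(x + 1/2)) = x + 1/2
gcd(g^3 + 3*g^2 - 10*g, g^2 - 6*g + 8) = g - 2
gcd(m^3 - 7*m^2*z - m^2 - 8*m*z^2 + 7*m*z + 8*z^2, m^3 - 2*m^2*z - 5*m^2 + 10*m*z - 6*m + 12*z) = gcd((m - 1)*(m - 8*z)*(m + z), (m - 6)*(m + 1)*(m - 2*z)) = 1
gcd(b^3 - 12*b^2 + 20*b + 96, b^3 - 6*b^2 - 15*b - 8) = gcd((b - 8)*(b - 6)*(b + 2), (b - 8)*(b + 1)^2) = b - 8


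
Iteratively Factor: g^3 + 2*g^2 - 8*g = (g)*(g^2 + 2*g - 8) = g*(g + 4)*(g - 2)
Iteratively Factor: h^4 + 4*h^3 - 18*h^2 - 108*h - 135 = (h + 3)*(h^3 + h^2 - 21*h - 45) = (h - 5)*(h + 3)*(h^2 + 6*h + 9) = (h - 5)*(h + 3)^2*(h + 3)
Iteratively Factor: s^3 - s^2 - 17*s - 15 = (s - 5)*(s^2 + 4*s + 3) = (s - 5)*(s + 1)*(s + 3)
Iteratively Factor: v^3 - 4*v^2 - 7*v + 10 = (v - 5)*(v^2 + v - 2) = (v - 5)*(v - 1)*(v + 2)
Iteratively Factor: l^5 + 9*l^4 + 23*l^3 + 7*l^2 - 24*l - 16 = (l + 4)*(l^4 + 5*l^3 + 3*l^2 - 5*l - 4) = (l - 1)*(l + 4)*(l^3 + 6*l^2 + 9*l + 4) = (l - 1)*(l + 1)*(l + 4)*(l^2 + 5*l + 4) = (l - 1)*(l + 1)^2*(l + 4)*(l + 4)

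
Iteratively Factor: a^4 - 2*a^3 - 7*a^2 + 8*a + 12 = (a - 2)*(a^3 - 7*a - 6) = (a - 2)*(a + 2)*(a^2 - 2*a - 3) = (a - 2)*(a + 1)*(a + 2)*(a - 3)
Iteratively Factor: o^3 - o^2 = (o - 1)*(o^2) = o*(o - 1)*(o)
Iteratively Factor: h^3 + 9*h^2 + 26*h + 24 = (h + 3)*(h^2 + 6*h + 8) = (h + 2)*(h + 3)*(h + 4)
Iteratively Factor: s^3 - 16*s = (s)*(s^2 - 16) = s*(s - 4)*(s + 4)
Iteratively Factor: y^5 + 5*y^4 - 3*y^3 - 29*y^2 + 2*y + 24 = (y - 1)*(y^4 + 6*y^3 + 3*y^2 - 26*y - 24) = (y - 1)*(y + 3)*(y^3 + 3*y^2 - 6*y - 8) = (y - 1)*(y + 3)*(y + 4)*(y^2 - y - 2) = (y - 2)*(y - 1)*(y + 3)*(y + 4)*(y + 1)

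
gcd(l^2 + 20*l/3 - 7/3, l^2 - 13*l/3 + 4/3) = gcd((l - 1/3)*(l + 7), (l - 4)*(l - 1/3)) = l - 1/3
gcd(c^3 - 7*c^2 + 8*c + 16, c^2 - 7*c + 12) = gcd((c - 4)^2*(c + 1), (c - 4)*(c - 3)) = c - 4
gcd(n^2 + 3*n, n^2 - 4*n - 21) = n + 3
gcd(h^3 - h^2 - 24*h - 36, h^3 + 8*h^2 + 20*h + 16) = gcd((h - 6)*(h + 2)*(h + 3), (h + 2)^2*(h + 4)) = h + 2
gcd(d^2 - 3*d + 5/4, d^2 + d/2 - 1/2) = d - 1/2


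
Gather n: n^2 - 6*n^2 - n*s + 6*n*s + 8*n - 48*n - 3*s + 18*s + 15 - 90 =-5*n^2 + n*(5*s - 40) + 15*s - 75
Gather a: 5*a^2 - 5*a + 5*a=5*a^2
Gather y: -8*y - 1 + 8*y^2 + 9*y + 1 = 8*y^2 + y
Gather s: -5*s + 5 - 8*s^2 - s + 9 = -8*s^2 - 6*s + 14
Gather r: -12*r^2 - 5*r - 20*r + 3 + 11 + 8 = -12*r^2 - 25*r + 22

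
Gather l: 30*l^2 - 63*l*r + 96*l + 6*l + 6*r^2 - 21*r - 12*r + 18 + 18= 30*l^2 + l*(102 - 63*r) + 6*r^2 - 33*r + 36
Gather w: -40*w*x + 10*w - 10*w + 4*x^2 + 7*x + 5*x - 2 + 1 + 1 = -40*w*x + 4*x^2 + 12*x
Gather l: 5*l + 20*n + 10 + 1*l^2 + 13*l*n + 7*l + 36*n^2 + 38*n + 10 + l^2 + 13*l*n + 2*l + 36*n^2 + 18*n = 2*l^2 + l*(26*n + 14) + 72*n^2 + 76*n + 20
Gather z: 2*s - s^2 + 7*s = -s^2 + 9*s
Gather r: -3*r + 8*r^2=8*r^2 - 3*r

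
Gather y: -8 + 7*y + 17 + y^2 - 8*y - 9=y^2 - y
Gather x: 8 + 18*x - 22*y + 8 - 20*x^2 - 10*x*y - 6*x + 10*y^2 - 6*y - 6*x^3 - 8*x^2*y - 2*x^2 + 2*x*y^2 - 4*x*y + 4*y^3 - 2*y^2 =-6*x^3 + x^2*(-8*y - 22) + x*(2*y^2 - 14*y + 12) + 4*y^3 + 8*y^2 - 28*y + 16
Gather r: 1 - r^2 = 1 - r^2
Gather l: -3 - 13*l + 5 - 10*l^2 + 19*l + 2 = -10*l^2 + 6*l + 4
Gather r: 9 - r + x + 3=-r + x + 12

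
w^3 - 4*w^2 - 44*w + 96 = (w - 8)*(w - 2)*(w + 6)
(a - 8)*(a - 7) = a^2 - 15*a + 56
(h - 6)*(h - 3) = h^2 - 9*h + 18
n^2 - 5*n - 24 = (n - 8)*(n + 3)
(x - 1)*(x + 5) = x^2 + 4*x - 5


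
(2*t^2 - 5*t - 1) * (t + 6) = 2*t^3 + 7*t^2 - 31*t - 6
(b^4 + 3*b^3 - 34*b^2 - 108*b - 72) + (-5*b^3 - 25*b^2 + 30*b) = b^4 - 2*b^3 - 59*b^2 - 78*b - 72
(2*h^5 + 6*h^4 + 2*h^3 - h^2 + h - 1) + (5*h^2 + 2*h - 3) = 2*h^5 + 6*h^4 + 2*h^3 + 4*h^2 + 3*h - 4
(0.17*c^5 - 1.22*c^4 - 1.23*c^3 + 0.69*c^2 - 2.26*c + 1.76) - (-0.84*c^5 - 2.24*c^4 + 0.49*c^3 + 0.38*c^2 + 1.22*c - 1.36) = 1.01*c^5 + 1.02*c^4 - 1.72*c^3 + 0.31*c^2 - 3.48*c + 3.12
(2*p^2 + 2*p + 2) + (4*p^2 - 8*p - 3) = 6*p^2 - 6*p - 1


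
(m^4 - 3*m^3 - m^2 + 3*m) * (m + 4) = m^5 + m^4 - 13*m^3 - m^2 + 12*m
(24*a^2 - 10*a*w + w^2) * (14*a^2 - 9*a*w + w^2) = 336*a^4 - 356*a^3*w + 128*a^2*w^2 - 19*a*w^3 + w^4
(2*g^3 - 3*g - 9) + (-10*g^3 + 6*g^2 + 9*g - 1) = -8*g^3 + 6*g^2 + 6*g - 10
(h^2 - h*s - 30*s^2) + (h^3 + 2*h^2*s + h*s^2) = h^3 + 2*h^2*s + h^2 + h*s^2 - h*s - 30*s^2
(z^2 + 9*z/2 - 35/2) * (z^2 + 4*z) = z^4 + 17*z^3/2 + z^2/2 - 70*z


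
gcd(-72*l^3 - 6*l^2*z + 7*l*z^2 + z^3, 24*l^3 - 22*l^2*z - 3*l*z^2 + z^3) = 4*l + z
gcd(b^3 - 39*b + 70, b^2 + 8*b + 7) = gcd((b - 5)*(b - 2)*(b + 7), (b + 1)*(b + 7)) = b + 7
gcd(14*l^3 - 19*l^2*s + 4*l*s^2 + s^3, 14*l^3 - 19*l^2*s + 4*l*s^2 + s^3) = 14*l^3 - 19*l^2*s + 4*l*s^2 + s^3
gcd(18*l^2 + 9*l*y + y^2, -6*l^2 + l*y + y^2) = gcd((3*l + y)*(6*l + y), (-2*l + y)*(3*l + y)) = 3*l + y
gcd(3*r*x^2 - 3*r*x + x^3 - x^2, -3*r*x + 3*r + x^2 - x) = x - 1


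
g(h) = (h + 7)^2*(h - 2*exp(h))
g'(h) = (1 - 2*exp(h))*(h + 7)^2 + (h - 2*exp(h))*(2*h + 14)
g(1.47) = -518.58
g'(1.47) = -674.75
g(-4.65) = -25.79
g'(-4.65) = -16.53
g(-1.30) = -59.95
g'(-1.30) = -6.25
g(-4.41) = -29.75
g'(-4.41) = -16.42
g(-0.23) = -83.37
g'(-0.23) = -51.63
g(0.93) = -260.28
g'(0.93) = -321.52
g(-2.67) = -52.66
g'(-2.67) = -8.17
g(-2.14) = -56.10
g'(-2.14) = -5.03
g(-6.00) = -6.00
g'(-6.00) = -11.01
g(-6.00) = -6.00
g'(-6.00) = -11.01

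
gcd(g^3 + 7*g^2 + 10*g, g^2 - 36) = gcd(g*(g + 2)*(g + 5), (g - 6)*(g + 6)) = 1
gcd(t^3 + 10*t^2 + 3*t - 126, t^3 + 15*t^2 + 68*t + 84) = t^2 + 13*t + 42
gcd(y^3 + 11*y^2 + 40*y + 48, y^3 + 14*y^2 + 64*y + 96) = y^2 + 8*y + 16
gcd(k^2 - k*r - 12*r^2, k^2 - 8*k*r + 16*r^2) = -k + 4*r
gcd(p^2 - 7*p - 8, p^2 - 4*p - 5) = p + 1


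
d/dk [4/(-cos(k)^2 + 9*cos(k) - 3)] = 4*(9 - 2*cos(k))*sin(k)/(cos(k)^2 - 9*cos(k) + 3)^2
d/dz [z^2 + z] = 2*z + 1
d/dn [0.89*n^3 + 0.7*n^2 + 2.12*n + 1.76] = 2.67*n^2 + 1.4*n + 2.12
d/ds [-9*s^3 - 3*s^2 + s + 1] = -27*s^2 - 6*s + 1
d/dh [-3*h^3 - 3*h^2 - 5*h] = -9*h^2 - 6*h - 5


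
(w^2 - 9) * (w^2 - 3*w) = w^4 - 3*w^3 - 9*w^2 + 27*w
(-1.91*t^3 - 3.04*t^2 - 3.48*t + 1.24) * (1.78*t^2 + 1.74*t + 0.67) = -3.3998*t^5 - 8.7346*t^4 - 12.7637*t^3 - 5.8848*t^2 - 0.174*t + 0.8308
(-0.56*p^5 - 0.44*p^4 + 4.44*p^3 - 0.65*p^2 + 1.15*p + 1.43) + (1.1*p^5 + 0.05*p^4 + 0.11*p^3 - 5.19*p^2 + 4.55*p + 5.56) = 0.54*p^5 - 0.39*p^4 + 4.55*p^3 - 5.84*p^2 + 5.7*p + 6.99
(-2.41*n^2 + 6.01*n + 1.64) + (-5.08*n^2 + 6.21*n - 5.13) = -7.49*n^2 + 12.22*n - 3.49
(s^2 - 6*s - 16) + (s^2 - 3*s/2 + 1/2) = 2*s^2 - 15*s/2 - 31/2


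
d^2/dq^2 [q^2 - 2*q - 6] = 2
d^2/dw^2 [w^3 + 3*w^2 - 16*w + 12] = 6*w + 6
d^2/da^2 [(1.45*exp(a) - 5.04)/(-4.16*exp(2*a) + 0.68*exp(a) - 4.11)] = (-25.09312*exp(4*a) + 344.779136*exp(3*a) + 105.977664*exp(2*a) - 346.40958*exp(a) - 10.407753)*exp(a)/(71.991296*exp(6*a) - 35.303424*exp(5*a) + 219.1488*exp(4*a) - 70.07264*exp(3*a) + 216.5148*exp(2*a) - 34.459884*exp(a) + 69.426531)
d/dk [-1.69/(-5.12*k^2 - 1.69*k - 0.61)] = (-17.3056*k - 2.8561)/(5.12*k^2 + 1.69*k + 0.61)^2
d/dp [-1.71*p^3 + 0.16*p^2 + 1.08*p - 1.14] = -5.13*p^2 + 0.32*p + 1.08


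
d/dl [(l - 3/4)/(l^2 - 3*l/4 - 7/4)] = (-16*l^2 + 24*l - 37)/(16*l^4 - 24*l^3 - 47*l^2 + 42*l + 49)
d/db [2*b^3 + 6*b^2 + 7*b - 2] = 6*b^2 + 12*b + 7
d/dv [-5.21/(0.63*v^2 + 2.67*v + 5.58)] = (6.5646*v + 13.9107)/(0.63*v^2 + 2.67*v + 5.58)^2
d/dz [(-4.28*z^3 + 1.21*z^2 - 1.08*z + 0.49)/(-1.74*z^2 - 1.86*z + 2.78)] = (7.4472*z^4 + 15.9216*z^3 - 39.825*z^2 + 8.4328*z - 2.091)/(3.0276*z^4 + 6.4728*z^3 - 6.2148*z^2 - 10.3416*z + 7.7284)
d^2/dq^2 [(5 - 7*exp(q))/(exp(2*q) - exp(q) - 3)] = (-7*exp(4*q) + 13*exp(3*q) - 141*exp(2*q) + 86*exp(q) - 78)*exp(q)/(exp(6*q) - 3*exp(5*q) - 6*exp(4*q) + 17*exp(3*q) + 18*exp(2*q) - 27*exp(q) - 27)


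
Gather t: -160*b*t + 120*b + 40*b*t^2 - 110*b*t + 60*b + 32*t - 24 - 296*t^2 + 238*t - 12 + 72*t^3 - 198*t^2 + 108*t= 180*b + 72*t^3 + t^2*(40*b - 494) + t*(378 - 270*b) - 36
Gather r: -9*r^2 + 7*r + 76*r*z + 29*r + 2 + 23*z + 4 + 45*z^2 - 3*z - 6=-9*r^2 + r*(76*z + 36) + 45*z^2 + 20*z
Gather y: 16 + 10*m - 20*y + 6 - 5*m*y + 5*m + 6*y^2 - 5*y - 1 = 15*m + 6*y^2 + y*(-5*m - 25) + 21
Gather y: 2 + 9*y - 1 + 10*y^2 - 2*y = 10*y^2 + 7*y + 1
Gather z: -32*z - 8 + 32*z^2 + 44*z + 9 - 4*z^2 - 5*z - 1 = 28*z^2 + 7*z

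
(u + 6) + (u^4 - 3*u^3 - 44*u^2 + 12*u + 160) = u^4 - 3*u^3 - 44*u^2 + 13*u + 166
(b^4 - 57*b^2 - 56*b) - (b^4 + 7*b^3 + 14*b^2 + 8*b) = -7*b^3 - 71*b^2 - 64*b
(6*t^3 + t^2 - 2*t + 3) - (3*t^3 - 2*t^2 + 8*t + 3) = 3*t^3 + 3*t^2 - 10*t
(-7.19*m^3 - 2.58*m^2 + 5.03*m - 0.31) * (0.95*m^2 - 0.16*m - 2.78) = -6.8305*m^5 - 1.3006*m^4 + 25.1795*m^3 + 6.0731*m^2 - 13.9338*m + 0.8618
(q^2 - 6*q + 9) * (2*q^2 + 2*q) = 2*q^4 - 10*q^3 + 6*q^2 + 18*q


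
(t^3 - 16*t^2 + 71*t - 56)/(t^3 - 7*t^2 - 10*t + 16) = (t - 7)/(t + 2)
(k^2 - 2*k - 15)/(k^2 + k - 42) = (k^2 - 2*k - 15)/(k^2 + k - 42)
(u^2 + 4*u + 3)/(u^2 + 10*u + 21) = (u + 1)/(u + 7)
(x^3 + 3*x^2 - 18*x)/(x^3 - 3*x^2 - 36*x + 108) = x/(x - 6)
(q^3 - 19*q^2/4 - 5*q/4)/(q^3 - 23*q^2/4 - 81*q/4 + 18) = q*(4*q^2 - 19*q - 5)/(4*q^3 - 23*q^2 - 81*q + 72)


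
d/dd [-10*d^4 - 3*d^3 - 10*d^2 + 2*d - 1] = -40*d^3 - 9*d^2 - 20*d + 2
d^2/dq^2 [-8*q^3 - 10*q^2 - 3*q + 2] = -48*q - 20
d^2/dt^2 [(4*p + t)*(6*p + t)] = 2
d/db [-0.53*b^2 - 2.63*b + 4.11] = -1.06*b - 2.63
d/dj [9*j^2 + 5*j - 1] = 18*j + 5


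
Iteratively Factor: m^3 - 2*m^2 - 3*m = (m + 1)*(m^2 - 3*m) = m*(m + 1)*(m - 3)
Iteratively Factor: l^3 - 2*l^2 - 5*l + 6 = (l + 2)*(l^2 - 4*l + 3) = (l - 1)*(l + 2)*(l - 3)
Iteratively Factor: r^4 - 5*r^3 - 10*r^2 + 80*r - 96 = (r - 3)*(r^3 - 2*r^2 - 16*r + 32) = (r - 3)*(r - 2)*(r^2 - 16) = (r - 4)*(r - 3)*(r - 2)*(r + 4)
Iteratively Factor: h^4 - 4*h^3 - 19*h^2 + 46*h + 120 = (h - 5)*(h^3 + h^2 - 14*h - 24) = (h - 5)*(h + 3)*(h^2 - 2*h - 8) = (h - 5)*(h + 2)*(h + 3)*(h - 4)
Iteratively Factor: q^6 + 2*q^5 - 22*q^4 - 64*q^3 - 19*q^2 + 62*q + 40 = (q + 1)*(q^5 + q^4 - 23*q^3 - 41*q^2 + 22*q + 40) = (q + 1)*(q + 4)*(q^4 - 3*q^3 - 11*q^2 + 3*q + 10) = (q - 5)*(q + 1)*(q + 4)*(q^3 + 2*q^2 - q - 2) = (q - 5)*(q - 1)*(q + 1)*(q + 4)*(q^2 + 3*q + 2) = (q - 5)*(q - 1)*(q + 1)^2*(q + 4)*(q + 2)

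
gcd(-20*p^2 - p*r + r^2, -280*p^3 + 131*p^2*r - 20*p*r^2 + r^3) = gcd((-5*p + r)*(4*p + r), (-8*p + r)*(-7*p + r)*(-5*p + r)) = 5*p - r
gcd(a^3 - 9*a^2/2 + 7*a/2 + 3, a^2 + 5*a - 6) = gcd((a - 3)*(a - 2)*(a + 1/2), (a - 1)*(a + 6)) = 1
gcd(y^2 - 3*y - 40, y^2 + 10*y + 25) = y + 5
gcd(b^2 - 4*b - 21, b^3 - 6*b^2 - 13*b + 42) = b^2 - 4*b - 21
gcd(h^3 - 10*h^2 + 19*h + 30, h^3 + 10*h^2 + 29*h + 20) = h + 1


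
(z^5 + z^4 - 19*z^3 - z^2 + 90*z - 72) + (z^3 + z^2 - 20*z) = z^5 + z^4 - 18*z^3 + 70*z - 72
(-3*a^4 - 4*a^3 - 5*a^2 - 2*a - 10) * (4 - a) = 3*a^5 - 8*a^4 - 11*a^3 - 18*a^2 + 2*a - 40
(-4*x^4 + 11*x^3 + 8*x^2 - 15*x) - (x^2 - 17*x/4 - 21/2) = -4*x^4 + 11*x^3 + 7*x^2 - 43*x/4 + 21/2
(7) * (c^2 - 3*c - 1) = 7*c^2 - 21*c - 7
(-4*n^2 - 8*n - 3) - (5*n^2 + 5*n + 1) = -9*n^2 - 13*n - 4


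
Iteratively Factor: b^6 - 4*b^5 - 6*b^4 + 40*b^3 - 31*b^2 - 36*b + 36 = (b - 2)*(b^5 - 2*b^4 - 10*b^3 + 20*b^2 + 9*b - 18) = (b - 2)*(b + 1)*(b^4 - 3*b^3 - 7*b^2 + 27*b - 18) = (b - 3)*(b - 2)*(b + 1)*(b^3 - 7*b + 6) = (b - 3)*(b - 2)^2*(b + 1)*(b^2 + 2*b - 3) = (b - 3)*(b - 2)^2*(b + 1)*(b + 3)*(b - 1)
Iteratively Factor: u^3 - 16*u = (u + 4)*(u^2 - 4*u) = u*(u + 4)*(u - 4)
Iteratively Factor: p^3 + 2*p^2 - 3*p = (p - 1)*(p^2 + 3*p) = (p - 1)*(p + 3)*(p)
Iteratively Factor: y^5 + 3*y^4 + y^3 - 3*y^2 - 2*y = (y)*(y^4 + 3*y^3 + y^2 - 3*y - 2) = y*(y + 2)*(y^3 + y^2 - y - 1) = y*(y + 1)*(y + 2)*(y^2 - 1) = y*(y - 1)*(y + 1)*(y + 2)*(y + 1)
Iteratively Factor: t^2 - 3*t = (t)*(t - 3)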